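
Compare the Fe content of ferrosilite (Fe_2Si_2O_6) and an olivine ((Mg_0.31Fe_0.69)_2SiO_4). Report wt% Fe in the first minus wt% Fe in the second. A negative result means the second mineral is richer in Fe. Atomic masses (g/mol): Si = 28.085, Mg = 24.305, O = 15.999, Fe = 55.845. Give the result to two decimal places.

Fe in Fe_2Si_2O_6: molar mass 263.854 g/mol; 2×55.845 = 111.690 g → 42.33 wt%.
Fe in (Mg_0.31Fe_0.69)_2SiO_4: molar mass 184.216 g/mol; 1.38×55.845 = 77.066 g → 41.83 wt%.
Difference = 42.33 − 41.83 = 0.50 percentage points.

0.50 percentage points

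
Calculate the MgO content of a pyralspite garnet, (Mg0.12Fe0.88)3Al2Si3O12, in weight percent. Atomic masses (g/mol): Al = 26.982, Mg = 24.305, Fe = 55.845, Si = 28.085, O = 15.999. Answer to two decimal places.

Molar mass of (Mg0.12Fe0.88)3Al2Si3O12 = 0.36*24.305 + 2.64*55.845 + 2*26.982 + 3*28.085 + 12*15.999 = 486.388 g/mol.
Each formula unit contains 0.36 Mg, equivalent to 0.36/1 = 0.3600 mol MgO.
M(MgO) = 1×24.305 + 1×15.999 = 40.304 g/mol.
Mass of MgO per formula unit = 0.3600 × 40.304 = 14.509 g.
MgO wt% = 14.509 / 486.388 × 100 = 2.98%.

2.98 wt%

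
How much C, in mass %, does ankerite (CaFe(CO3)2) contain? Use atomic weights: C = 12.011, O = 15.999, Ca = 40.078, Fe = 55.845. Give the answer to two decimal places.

Formula mass = 1·40.078 + 1·55.845 + 2·12.011 + 6·15.999 = 215.939 g/mol, of which 24.022 g is C.
So C makes up 24.022/215.939 = 0.1112 of the mass, i.e. 11.12%.

11.12 mass %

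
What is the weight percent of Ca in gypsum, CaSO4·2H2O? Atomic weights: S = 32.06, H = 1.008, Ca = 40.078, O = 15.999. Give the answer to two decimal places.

Formula mass = 1×40.078 + 1×32.06 + 6×15.999 + 4×1.008 = 172.164 g/mol, of which 40.078 g is Ca.
So Ca makes up 40.078/172.164 = 0.2328 of the mass, i.e. 23.28%.

23.28 mass %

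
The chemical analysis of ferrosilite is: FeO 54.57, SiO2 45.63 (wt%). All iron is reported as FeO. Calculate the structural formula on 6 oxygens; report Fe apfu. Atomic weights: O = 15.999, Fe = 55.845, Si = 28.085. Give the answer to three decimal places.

54.57 wt% FeO ÷ 71.844 g/mol = 0.75956 mol, giving 0.75956 Fe and 0.75956 O.
45.63 wt% SiO2 ÷ 60.083 g/mol = 0.75945 mol, giving 0.75945 Si and 1.51890 O.
Oxygen sums to 2.27846; scaling by 6/2.27846 = 2.63336 puts the formula on 6 O.
Fe: 0.75956 × 2.63336 = 2.000 atoms per formula unit.

2.000 Fe apfu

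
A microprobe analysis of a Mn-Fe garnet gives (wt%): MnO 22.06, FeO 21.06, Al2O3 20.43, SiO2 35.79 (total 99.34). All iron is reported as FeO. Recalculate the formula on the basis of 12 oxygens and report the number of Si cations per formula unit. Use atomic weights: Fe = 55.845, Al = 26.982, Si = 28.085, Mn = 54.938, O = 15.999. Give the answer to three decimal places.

MnO (M=70.937): mol = 0.31098; Mn = 0.31098, O = 0.31098.
FeO (M=71.844): mol = 0.29314; Fe = 0.29314, O = 0.29314.
Al2O3 (M=101.961): mol = 0.20037; Al = 0.40074, O = 0.60111.
SiO2 (M=60.083): mol = 0.59568; Si = 0.59568, O = 1.19136.
ΣO = 2.39659; factor = 12/ΣO = 5.00711.
Si apfu = 0.59568 × 5.00711 = 2.983.

2.983 Si apfu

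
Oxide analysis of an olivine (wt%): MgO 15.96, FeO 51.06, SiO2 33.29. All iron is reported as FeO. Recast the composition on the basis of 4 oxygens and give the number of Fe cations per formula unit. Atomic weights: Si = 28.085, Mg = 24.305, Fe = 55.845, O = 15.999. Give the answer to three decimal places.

1.284 Fe apfu

15.96 wt% MgO ÷ 40.304 g/mol = 0.39599 mol, giving 0.39599 Mg and 0.39599 O.
51.06 wt% FeO ÷ 71.844 g/mol = 0.71071 mol, giving 0.71071 Fe and 0.71071 O.
33.29 wt% SiO2 ÷ 60.083 g/mol = 0.55407 mol, giving 0.55407 Si and 1.10814 O.
Oxygen sums to 2.21484; scaling by 4/2.21484 = 1.80600 puts the formula on 4 O.
Fe: 0.71071 × 1.80600 = 1.284 atoms per formula unit.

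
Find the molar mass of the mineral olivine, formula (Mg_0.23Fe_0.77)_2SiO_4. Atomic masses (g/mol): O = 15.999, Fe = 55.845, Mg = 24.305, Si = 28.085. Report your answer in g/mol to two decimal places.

M = 0.46*24.305 + 1.54*55.845 + 1*28.085 + 4*15.999

189.26 g/mol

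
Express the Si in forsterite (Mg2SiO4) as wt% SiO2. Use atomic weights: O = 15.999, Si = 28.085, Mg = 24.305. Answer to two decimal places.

Molar mass of Mg2SiO4 = 2*24.305 + 1*28.085 + 4*15.999 = 140.691 g/mol.
Each formula unit contains 1 Si, equivalent to 1/1 = 1.0000 mol SiO2.
M(SiO2) = 1×28.085 + 2×15.999 = 60.083 g/mol.
Mass of SiO2 per formula unit = 1.0000 × 60.083 = 60.083 g.
SiO2 wt% = 60.083 / 140.691 × 100 = 42.71%.

42.71 wt%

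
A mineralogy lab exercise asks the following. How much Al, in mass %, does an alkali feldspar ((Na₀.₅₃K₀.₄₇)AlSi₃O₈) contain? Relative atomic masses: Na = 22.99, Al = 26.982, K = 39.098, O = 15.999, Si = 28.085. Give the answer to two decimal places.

M((Na₀.₅₃K₀.₄₇)AlSi₃O₈) = 269.790 g/mol.
Al contributes 1 × 26.982 = 26.982 g per mole.
26.982/269.790 = 0.1000 → 10.00%.

10.00 mass %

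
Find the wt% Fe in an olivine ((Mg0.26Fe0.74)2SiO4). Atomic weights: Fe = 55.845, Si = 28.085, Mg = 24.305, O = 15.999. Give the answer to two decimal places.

44.11 weight percent

Molar mass of (Mg0.26Fe0.74)2SiO4: 0.52×24.305 + 1.48×55.845 + 1×28.085 + 4×15.999 = 187.370 g/mol.
Mass of Fe per formula unit: 1.48 × 55.845 = 82.651 g.
Weight fraction Fe = 82.651 / 187.370 = 0.4411.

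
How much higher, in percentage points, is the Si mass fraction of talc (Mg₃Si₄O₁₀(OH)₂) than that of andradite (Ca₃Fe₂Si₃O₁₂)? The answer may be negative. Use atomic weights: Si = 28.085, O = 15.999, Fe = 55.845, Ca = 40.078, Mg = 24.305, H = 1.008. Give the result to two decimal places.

Si in Mg₃Si₄O₁₀(OH)₂: molar mass 379.259 g/mol; 4×28.085 = 112.340 g → 29.62 wt%.
Si in Ca₃Fe₂Si₃O₁₂: molar mass 508.167 g/mol; 3×28.085 = 84.255 g → 16.58 wt%.
Difference = 29.62 − 16.58 = 13.04 percentage points.

13.04 percentage points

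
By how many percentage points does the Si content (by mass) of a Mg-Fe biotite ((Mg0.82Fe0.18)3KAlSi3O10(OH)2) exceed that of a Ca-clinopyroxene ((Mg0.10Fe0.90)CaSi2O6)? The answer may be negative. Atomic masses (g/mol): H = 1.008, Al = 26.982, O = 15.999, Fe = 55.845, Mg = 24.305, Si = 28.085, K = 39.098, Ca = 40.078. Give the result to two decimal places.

First mineral: 84.255 g Si in 434.286 g formula = 19.40 wt% Si.
Second mineral: 56.170 g Si in 244.933 g formula = 22.93 wt% Si.
19.40% − 22.93% gives a difference of -3.53 percentage points.

-3.53 percentage points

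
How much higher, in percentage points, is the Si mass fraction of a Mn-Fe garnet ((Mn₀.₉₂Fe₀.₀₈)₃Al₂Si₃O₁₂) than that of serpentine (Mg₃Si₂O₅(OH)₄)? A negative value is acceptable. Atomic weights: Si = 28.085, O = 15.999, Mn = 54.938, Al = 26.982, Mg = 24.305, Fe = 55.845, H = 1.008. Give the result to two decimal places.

M((Mn₀.₉₂Fe₀.₀₈)₃Al₂Si₃O₁₂) = 495.239 g/mol, so wt% Si = 84.255/495.239 × 100 = 17.01%.
M(Mg₃Si₂O₅(OH)₄) = 277.108 g/mol, so wt% Si = 56.170/277.108 × 100 = 20.27%.
17.01 − 20.27 = -3.26 pp.

-3.26 percentage points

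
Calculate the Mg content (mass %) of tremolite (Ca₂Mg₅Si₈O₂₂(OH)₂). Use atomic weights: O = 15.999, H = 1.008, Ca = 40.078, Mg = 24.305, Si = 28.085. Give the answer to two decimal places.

14.96 mass %

M(Ca₂Mg₅Si₈O₂₂(OH)₂) = 812.353 g/mol.
Mg contributes 5 × 24.305 = 121.525 g per mole.
121.525/812.353 = 0.1496 → 14.96%.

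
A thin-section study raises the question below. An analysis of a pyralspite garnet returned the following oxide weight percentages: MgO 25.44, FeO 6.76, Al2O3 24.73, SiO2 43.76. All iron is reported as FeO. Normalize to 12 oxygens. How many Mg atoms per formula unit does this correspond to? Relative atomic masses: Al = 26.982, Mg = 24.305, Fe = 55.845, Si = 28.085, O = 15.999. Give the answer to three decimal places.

MgO (M=40.304): mol = 0.63120; Mg = 0.63120, O = 0.63120.
FeO (M=71.844): mol = 0.09409; Fe = 0.09409, O = 0.09409.
Al2O3 (M=101.961): mol = 0.24254; Al = 0.48508, O = 0.72762.
SiO2 (M=60.083): mol = 0.72833; Si = 0.72833, O = 1.45666.
ΣO = 2.90957; factor = 12/ΣO = 4.12432.
Mg apfu = 0.63120 × 4.12432 = 2.603.

2.603 Mg apfu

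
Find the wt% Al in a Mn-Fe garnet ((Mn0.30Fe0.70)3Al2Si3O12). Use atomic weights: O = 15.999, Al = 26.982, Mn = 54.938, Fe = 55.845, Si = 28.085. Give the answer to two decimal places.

Formula mass = 0.90×54.938 + 2.10×55.845 + 2×26.982 + 3×28.085 + 12×15.999 = 496.926 g/mol, of which 53.964 g is Al.
So Al makes up 53.964/496.926 = 0.1086 of the mass, i.e. 10.86%.

10.86 wt%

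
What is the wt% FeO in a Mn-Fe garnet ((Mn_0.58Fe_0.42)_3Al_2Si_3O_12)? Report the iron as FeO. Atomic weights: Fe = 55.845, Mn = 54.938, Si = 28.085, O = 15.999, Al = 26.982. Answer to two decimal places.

M((Mn_0.58Fe_0.42)_3Al_2Si_3O_12) = 496.164 g/mol; M(FeO) = 71.844 g/mol.
Moles FeO per formula unit = 1.26 Fe ÷ 1 = 1.2600.
FeO fraction = (1.2600 × 71.844) / 496.164 = 90.523/496.164 = 0.1824.

18.24 wt%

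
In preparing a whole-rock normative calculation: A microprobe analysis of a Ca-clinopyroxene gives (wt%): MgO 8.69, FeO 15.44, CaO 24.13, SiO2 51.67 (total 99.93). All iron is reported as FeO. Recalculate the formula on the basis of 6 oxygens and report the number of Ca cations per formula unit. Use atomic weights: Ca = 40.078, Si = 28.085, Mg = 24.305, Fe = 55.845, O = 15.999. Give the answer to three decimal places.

1.000 Ca apfu

MgO: 8.69/40.304 = 0.21561 mol → 0.21561 mol Mg, 0.21561 mol O.
FeO: 15.44/71.844 = 0.21491 mol → 0.21491 mol Fe, 0.21491 mol O.
CaO: 24.13/56.077 = 0.43030 mol → 0.43030 mol Ca, 0.43030 mol O.
SiO2: 51.67/60.083 = 0.85998 mol → 0.85998 mol Si, 1.71996 mol O.
Total oxygen = 2.58078 mol. Normalization factor = 6/2.58078 = 2.32488.
Ca per 6 O = 0.43030 × 2.32488 = 1.000.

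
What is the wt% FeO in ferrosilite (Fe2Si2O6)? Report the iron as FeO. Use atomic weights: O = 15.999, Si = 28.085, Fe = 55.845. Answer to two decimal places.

Formula mass = 263.854 g/mol.
2 Fe → 2.0000 mol FeO per formula unit; M(FeO) = 71.844, so FeO mass = 143.688 g.
143.688/263.854 × 100 = 54.46 wt%.

54.46 wt%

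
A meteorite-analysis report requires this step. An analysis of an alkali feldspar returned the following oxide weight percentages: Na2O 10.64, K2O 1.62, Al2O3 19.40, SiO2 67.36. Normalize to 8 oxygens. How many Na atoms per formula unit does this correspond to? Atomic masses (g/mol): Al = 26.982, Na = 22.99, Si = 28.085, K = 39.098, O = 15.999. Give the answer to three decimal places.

Na2O: 10.64/61.979 = 0.17167 mol → 0.34334 mol Na, 0.17167 mol O.
K2O: 1.62/94.195 = 0.01720 mol → 0.03440 mol K, 0.01720 mol O.
Al2O3: 19.40/101.961 = 0.19027 mol → 0.38054 mol Al, 0.57081 mol O.
SiO2: 67.36/60.083 = 1.12112 mol → 1.12112 mol Si, 2.24224 mol O.
Total oxygen = 3.00192 mol. Normalization factor = 8/3.00192 = 2.66496.
Na per 8 O = 0.34334 × 2.66496 = 0.915.

0.915 Na apfu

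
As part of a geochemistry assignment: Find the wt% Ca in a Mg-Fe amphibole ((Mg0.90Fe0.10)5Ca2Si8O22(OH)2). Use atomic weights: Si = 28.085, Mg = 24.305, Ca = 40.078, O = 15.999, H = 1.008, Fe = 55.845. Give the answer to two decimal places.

Formula mass = 4.50*24.305 + 0.50*55.845 + 2*40.078 + 8*28.085 + 24*15.999 + 2*1.008 = 828.123 g/mol, of which 80.156 g is Ca.
So Ca makes up 80.156/828.123 = 0.0968 of the mass, i.e. 9.68%.

9.68 wt%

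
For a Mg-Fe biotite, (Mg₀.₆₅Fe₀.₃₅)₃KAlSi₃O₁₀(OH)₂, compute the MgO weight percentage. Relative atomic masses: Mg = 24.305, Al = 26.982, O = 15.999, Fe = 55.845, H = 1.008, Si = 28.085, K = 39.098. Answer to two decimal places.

17.45 wt%

Molar mass of (Mg₀.₆₅Fe₀.₃₅)₃KAlSi₃O₁₀(OH)₂ = 1.95·24.305 + 1.05·55.845 + 1·39.098 + 1·26.982 + 3·28.085 + 12·15.999 + 2·1.008 = 450.371 g/mol.
Each formula unit contains 1.95 Mg, equivalent to 1.95/1 = 1.9500 mol MgO.
M(MgO) = 1×24.305 + 1×15.999 = 40.304 g/mol.
Mass of MgO per formula unit = 1.9500 × 40.304 = 78.593 g.
MgO wt% = 78.593 / 450.371 × 100 = 17.45%.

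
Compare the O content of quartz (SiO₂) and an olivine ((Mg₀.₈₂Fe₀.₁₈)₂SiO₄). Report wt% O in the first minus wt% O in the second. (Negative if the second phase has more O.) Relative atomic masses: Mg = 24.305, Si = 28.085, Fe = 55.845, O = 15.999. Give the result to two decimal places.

11.17 percentage points

First mineral: 31.998 g O in 60.083 g formula = 53.26 wt% O.
Second mineral: 63.996 g O in 152.045 g formula = 42.09 wt% O.
53.26% − 42.09% gives a difference of 11.17 percentage points.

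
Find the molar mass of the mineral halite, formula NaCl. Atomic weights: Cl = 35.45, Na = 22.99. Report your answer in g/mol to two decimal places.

58.44 g/mol

Na: 1 × 22.99 = 22.9900
Cl: 1 × 35.45 = 35.4500
Summing the contributions gives the formula mass.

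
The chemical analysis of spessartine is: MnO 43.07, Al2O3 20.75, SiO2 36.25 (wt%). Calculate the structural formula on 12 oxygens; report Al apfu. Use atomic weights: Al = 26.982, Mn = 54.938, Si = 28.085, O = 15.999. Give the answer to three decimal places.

MnO: 43.07/70.937 = 0.60716 mol → 0.60716 mol Mn, 0.60716 mol O.
Al2O3: 20.75/101.961 = 0.20351 mol → 0.40702 mol Al, 0.61053 mol O.
SiO2: 36.25/60.083 = 0.60333 mol → 0.60333 mol Si, 1.20666 mol O.
Total oxygen = 2.42435 mol. Normalization factor = 12/2.42435 = 4.94978.
Al per 12 O = 0.40702 × 4.94978 = 2.015.

2.015 Al apfu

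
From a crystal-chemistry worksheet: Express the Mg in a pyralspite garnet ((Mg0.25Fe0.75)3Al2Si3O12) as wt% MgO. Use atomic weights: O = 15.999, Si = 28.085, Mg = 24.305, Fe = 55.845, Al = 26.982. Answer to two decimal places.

6.38 wt%

M((Mg0.25Fe0.75)3Al2Si3O12) = 474.087 g/mol; M(MgO) = 40.304 g/mol.
Moles MgO per formula unit = 0.75 Mg ÷ 1 = 0.7500.
MgO fraction = (0.7500 × 40.304) / 474.087 = 30.228/474.087 = 0.0638.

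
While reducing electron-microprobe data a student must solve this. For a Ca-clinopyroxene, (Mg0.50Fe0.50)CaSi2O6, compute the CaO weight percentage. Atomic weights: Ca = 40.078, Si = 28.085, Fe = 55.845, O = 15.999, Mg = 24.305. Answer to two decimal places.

M((Mg0.50Fe0.50)CaSi2O6) = 232.317 g/mol; M(CaO) = 56.077 g/mol.
Moles CaO per formula unit = 1 Ca ÷ 1 = 1.0000.
CaO fraction = (1.0000 × 56.077) / 232.317 = 56.077/232.317 = 0.2414.

24.14 wt%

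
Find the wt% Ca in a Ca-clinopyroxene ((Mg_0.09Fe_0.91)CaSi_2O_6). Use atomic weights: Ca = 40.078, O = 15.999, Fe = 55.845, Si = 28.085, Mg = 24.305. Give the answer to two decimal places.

16.34 mass %

M((Mg_0.09Fe_0.91)CaSi_2O_6) = 245.248 g/mol.
Ca contributes 1 × 40.078 = 40.078 g per mole.
40.078/245.248 = 0.1634 → 16.34%.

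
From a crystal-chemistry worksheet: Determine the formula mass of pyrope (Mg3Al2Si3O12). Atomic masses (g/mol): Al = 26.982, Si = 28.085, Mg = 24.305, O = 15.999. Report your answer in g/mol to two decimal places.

The formula mass is the sum 3(24.305) + 2(26.982) + 3(28.085) + 12(15.999).

403.12 g/mol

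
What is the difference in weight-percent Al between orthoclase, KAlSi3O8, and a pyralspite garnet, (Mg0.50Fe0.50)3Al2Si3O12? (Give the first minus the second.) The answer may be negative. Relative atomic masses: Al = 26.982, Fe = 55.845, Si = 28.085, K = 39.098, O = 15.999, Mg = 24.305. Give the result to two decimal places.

Al in KAlSi3O8: molar mass 278.327 g/mol; 1×26.982 = 26.982 g → 9.69 wt%.
Al in (Mg0.50Fe0.50)3Al2Si3O12: molar mass 450.432 g/mol; 2×26.982 = 53.964 g → 11.98 wt%.
Difference = 9.69 − 11.98 = -2.29 percentage points.

-2.29 percentage points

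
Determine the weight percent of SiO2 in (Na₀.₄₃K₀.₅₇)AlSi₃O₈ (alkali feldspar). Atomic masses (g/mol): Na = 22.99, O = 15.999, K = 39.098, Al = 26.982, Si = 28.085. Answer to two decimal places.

M((Na₀.₄₃K₀.₅₇)AlSi₃O₈) = 271.401 g/mol; M(SiO2) = 60.083 g/mol.
Moles SiO2 per formula unit = 3 Si ÷ 1 = 3.0000.
SiO2 fraction = (3.0000 × 60.083) / 271.401 = 180.249/271.401 = 0.6641.

66.41 wt%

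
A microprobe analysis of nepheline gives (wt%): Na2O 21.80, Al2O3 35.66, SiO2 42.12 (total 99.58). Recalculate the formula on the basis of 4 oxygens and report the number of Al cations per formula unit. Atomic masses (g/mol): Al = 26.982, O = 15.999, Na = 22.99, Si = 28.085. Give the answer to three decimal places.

0.998 Al apfu

21.80 wt% Na2O ÷ 61.979 g/mol = 0.35173 mol, giving 0.70346 Na and 0.35173 O.
35.66 wt% Al2O3 ÷ 101.961 g/mol = 0.34974 mol, giving 0.69948 Al and 1.04922 O.
42.12 wt% SiO2 ÷ 60.083 g/mol = 0.70103 mol, giving 0.70103 Si and 1.40206 O.
Oxygen sums to 2.80301; scaling by 4/2.80301 = 1.42704 puts the formula on 4 O.
Al: 0.69948 × 1.42704 = 0.998 atoms per formula unit.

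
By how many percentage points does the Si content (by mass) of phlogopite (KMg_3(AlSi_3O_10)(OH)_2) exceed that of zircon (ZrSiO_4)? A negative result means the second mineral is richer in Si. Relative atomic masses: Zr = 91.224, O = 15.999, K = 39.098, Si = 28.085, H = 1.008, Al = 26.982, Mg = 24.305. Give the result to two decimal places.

4.87 percentage points

M(KMg_3(AlSi_3O_10)(OH)_2) = 417.254 g/mol, so wt% Si = 84.255/417.254 × 100 = 20.19%.
M(ZrSiO_4) = 183.305 g/mol, so wt% Si = 28.085/183.305 × 100 = 15.32%.
20.19 − 15.32 = 4.87 pp.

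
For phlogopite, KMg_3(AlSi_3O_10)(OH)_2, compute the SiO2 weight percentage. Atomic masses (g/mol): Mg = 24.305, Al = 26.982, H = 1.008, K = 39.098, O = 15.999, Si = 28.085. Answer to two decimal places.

43.20 wt%

M(KMg_3(AlSi_3O_10)(OH)_2) = 417.254 g/mol; M(SiO2) = 60.083 g/mol.
Moles SiO2 per formula unit = 3 Si ÷ 1 = 3.0000.
SiO2 fraction = (3.0000 × 60.083) / 417.254 = 180.249/417.254 = 0.4320.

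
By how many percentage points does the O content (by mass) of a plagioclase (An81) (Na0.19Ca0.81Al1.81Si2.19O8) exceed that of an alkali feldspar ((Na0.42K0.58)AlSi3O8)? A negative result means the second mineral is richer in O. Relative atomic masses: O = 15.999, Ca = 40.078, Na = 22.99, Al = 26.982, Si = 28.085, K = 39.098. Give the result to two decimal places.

-0.62 percentage points

First mineral: 127.992 g O in 275.167 g formula = 46.51 wt% O.
Second mineral: 127.992 g O in 271.562 g formula = 47.13 wt% O.
46.51% − 47.13% gives a difference of -0.62 percentage points.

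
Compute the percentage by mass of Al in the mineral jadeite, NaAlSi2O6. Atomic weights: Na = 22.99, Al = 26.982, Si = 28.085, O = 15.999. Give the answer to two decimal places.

13.35 mass %

Molar mass of NaAlSi2O6: 1*22.99 + 1*26.982 + 2*28.085 + 6*15.999 = 202.136 g/mol.
Mass of Al per formula unit: 1 × 26.982 = 26.982 g.
Weight fraction Al = 26.982 / 202.136 = 0.1335.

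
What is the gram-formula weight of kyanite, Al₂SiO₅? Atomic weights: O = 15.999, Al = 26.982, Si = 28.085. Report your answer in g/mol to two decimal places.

162.04 g/mol

M = 2(26.982) + 1(28.085) + 5(15.999)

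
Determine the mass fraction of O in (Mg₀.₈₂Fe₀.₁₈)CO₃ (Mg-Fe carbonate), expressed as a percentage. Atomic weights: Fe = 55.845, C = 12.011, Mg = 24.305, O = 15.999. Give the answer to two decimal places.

Formula mass = 0.82×24.305 + 0.18×55.845 + 1×12.011 + 3×15.999 = 89.990 g/mol, of which 47.997 g is O.
So O makes up 47.997/89.990 = 0.5334 of the mass, i.e. 53.34%.

53.34 mass %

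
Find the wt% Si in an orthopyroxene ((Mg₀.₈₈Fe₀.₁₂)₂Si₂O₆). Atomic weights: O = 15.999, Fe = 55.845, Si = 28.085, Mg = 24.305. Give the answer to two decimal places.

26.96 mass %

M((Mg₀.₈₈Fe₀.₁₂)₂Si₂O₆) = 208.344 g/mol.
Si contributes 2 × 28.085 = 56.170 g per mole.
56.170/208.344 = 0.2696 → 26.96%.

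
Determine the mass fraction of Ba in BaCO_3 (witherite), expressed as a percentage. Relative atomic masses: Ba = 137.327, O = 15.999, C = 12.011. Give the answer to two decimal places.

69.59 mass %

Molar mass of BaCO_3: 1×137.327 + 1×12.011 + 3×15.999 = 197.335 g/mol.
Mass of Ba per formula unit: 1 × 137.327 = 137.327 g.
Weight fraction Ba = 137.327 / 197.335 = 0.6959.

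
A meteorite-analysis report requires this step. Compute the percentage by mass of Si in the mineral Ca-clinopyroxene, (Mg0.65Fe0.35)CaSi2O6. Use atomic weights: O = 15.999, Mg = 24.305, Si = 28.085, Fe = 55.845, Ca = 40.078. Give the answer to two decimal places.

24.68 mass %

M((Mg0.65Fe0.35)CaSi2O6) = 227.586 g/mol.
Si contributes 2 × 28.085 = 56.170 g per mole.
56.170/227.586 = 0.2468 → 24.68%.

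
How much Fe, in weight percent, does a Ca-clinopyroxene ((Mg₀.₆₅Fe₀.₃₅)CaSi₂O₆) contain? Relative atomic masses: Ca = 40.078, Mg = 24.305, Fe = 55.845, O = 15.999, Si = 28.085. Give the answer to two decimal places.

Formula mass = 0.65·24.305 + 0.35·55.845 + 1·40.078 + 2·28.085 + 6·15.999 = 227.586 g/mol, of which 19.546 g is Fe.
So Fe makes up 19.546/227.586 = 0.0859 of the mass, i.e. 8.59%.

8.59 weight percent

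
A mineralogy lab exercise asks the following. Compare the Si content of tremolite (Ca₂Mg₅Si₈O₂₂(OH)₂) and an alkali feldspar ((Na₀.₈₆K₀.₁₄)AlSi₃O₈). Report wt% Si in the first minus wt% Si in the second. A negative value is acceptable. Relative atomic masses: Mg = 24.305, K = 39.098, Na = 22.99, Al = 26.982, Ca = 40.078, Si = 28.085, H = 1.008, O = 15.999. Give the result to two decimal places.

-4.20 percentage points

M(Ca₂Mg₅Si₈O₂₂(OH)₂) = 812.353 g/mol, so wt% Si = 224.680/812.353 × 100 = 27.66%.
M((Na₀.₈₆K₀.₁₄)AlSi₃O₈) = 264.474 g/mol, so wt% Si = 84.255/264.474 × 100 = 31.86%.
27.66 − 31.86 = -4.20 pp.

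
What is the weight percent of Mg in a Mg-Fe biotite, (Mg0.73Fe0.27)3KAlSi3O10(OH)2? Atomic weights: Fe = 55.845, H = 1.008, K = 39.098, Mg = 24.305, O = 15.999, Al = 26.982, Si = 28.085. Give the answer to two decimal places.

12.02 weight percent

Formula mass = 2.19×24.305 + 0.81×55.845 + 1×39.098 + 1×26.982 + 3×28.085 + 12×15.999 + 2×1.008 = 442.801 g/mol, of which 53.228 g is Mg.
So Mg makes up 53.228/442.801 = 0.1202 of the mass, i.e. 12.02%.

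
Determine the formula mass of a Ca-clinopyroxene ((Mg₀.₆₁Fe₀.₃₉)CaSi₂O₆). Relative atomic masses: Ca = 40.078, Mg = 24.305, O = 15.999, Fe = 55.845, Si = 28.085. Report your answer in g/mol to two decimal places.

The formula mass is the sum 0.61(24.305) + 0.39(55.845) + 1(40.078) + 2(28.085) + 6(15.999).

228.85 g/mol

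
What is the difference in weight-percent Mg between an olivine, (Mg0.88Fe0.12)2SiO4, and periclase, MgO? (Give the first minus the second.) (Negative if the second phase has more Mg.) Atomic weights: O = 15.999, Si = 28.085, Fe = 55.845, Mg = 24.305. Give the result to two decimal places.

-31.45 percentage points

Mg in (Mg0.88Fe0.12)2SiO4: molar mass 148.261 g/mol; 1.76×24.305 = 42.777 g → 28.85 wt%.
Mg in MgO: molar mass 40.304 g/mol; 1×24.305 = 24.305 g → 60.30 wt%.
Difference = 28.85 − 60.30 = -31.45 percentage points.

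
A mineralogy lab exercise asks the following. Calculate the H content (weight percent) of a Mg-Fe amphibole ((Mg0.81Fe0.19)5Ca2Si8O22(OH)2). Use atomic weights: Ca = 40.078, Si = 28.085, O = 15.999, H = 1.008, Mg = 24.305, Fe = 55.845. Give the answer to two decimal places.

Molar mass of (Mg0.81Fe0.19)5Ca2Si8O22(OH)2: 4.05×24.305 + 0.95×55.845 + 2×40.078 + 8×28.085 + 24×15.999 + 2×1.008 = 842.316 g/mol.
Mass of H per formula unit: 2 × 1.008 = 2.016 g.
Weight fraction H = 2.016 / 842.316 = 0.0024.

0.24 weight percent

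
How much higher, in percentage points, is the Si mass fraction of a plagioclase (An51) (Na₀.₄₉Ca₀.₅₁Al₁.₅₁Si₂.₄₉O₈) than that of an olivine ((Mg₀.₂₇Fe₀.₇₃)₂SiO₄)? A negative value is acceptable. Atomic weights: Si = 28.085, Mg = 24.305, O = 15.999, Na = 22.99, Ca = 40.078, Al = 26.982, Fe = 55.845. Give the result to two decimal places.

10.83 percentage points

M(Na₀.₄₉Ca₀.₅₁Al₁.₅₁Si₂.₄₉O₈) = 270.371 g/mol, so wt% Si = 69.932/270.371 × 100 = 25.87%.
M((Mg₀.₂₇Fe₀.₇₃)₂SiO₄) = 186.739 g/mol, so wt% Si = 28.085/186.739 × 100 = 15.04%.
25.87 − 15.04 = 10.83 pp.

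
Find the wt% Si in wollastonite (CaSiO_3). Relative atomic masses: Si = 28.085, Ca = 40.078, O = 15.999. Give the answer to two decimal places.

24.18 weight percent

Molar mass of CaSiO_3: 1*40.078 + 1*28.085 + 3*15.999 = 116.160 g/mol.
Mass of Si per formula unit: 1 × 28.085 = 28.085 g.
Weight fraction Si = 28.085 / 116.160 = 0.2418.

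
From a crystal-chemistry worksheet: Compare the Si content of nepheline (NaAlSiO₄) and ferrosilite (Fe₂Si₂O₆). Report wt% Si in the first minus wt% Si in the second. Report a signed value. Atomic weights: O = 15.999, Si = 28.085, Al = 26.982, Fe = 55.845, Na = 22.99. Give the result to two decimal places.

-1.52 percentage points

M(NaAlSiO₄) = 142.053 g/mol, so wt% Si = 28.085/142.053 × 100 = 19.77%.
M(Fe₂Si₂O₆) = 263.854 g/mol, so wt% Si = 56.170/263.854 × 100 = 21.29%.
19.77 − 21.29 = -1.52 pp.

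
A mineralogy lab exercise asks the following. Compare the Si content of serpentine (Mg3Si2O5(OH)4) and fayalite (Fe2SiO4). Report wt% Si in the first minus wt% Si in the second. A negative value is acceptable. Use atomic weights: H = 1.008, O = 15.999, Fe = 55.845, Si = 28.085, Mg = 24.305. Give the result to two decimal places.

6.49 percentage points

First mineral: 56.170 g Si in 277.108 g formula = 20.27 wt% Si.
Second mineral: 28.085 g Si in 203.771 g formula = 13.78 wt% Si.
20.27% − 13.78% gives a difference of 6.49 percentage points.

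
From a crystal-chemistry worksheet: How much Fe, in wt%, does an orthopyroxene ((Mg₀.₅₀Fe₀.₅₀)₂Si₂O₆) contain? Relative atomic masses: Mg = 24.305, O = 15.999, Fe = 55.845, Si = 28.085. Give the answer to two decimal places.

Molar mass of (Mg₀.₅₀Fe₀.₅₀)₂Si₂O₆: 1·24.305 + 1·55.845 + 2·28.085 + 6·15.999 = 232.314 g/mol.
Mass of Fe per formula unit: 1 × 55.845 = 55.845 g.
Weight fraction Fe = 55.845 / 232.314 = 0.2404.

24.04 wt%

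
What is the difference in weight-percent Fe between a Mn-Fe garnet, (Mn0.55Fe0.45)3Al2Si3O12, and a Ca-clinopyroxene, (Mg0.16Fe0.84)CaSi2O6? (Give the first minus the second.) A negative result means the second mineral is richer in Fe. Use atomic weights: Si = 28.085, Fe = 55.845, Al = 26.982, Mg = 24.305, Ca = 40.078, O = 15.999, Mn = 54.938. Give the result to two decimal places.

-4.11 percentage points

First mineral: 75.391 g Fe in 496.245 g formula = 15.19 wt% Fe.
Second mineral: 46.910 g Fe in 243.041 g formula = 19.30 wt% Fe.
15.19% − 19.30% gives a difference of -4.11 percentage points.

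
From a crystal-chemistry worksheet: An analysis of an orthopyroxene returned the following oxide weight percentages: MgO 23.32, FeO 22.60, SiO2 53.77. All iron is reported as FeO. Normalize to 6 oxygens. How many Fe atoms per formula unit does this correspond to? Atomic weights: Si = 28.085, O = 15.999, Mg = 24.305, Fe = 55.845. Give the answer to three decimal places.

0.703 Fe apfu

23.32 wt% MgO ÷ 40.304 g/mol = 0.57860 mol, giving 0.57860 Mg and 0.57860 O.
22.60 wt% FeO ÷ 71.844 g/mol = 0.31457 mol, giving 0.31457 Fe and 0.31457 O.
53.77 wt% SiO2 ÷ 60.083 g/mol = 0.89493 mol, giving 0.89493 Si and 1.78986 O.
Oxygen sums to 2.68303; scaling by 6/2.68303 = 2.23628 puts the formula on 6 O.
Fe: 0.31457 × 2.23628 = 0.703 atoms per formula unit.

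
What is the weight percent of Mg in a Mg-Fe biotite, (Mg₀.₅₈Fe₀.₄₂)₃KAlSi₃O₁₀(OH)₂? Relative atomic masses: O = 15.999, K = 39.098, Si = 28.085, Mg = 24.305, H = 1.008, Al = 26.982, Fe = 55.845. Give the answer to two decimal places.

Molar mass of (Mg₀.₅₈Fe₀.₄₂)₃KAlSi₃O₁₀(OH)₂: 1.74×24.305 + 1.26×55.845 + 1×39.098 + 1×26.982 + 3×28.085 + 12×15.999 + 2×1.008 = 456.994 g/mol.
Mass of Mg per formula unit: 1.74 × 24.305 = 42.291 g.
Weight fraction Mg = 42.291 / 456.994 = 0.0925.

9.25 weight percent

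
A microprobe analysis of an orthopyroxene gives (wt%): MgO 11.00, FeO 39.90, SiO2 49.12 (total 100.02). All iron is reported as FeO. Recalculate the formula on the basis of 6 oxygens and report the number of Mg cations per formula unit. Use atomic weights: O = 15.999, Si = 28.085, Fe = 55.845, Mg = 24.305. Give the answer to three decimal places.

MgO (M=40.304): mol = 0.27293; Mg = 0.27293, O = 0.27293.
FeO (M=71.844): mol = 0.55537; Fe = 0.55537, O = 0.55537.
SiO2 (M=60.083): mol = 0.81754; Si = 0.81754, O = 1.63508.
ΣO = 2.46338; factor = 6/ΣO = 2.43568.
Mg apfu = 0.27293 × 2.43568 = 0.665.

0.665 Mg apfu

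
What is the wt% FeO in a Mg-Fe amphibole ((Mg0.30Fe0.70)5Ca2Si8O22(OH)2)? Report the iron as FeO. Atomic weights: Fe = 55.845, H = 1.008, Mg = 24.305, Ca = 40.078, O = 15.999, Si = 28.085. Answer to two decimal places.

Molar mass of (Mg0.30Fe0.70)5Ca2Si8O22(OH)2 = 1.50·24.305 + 3.50·55.845 + 2·40.078 + 8·28.085 + 24·15.999 + 2·1.008 = 922.743 g/mol.
Each formula unit contains 3.50 Fe, equivalent to 3.50/1 = 3.5000 mol FeO.
M(FeO) = 1×55.845 + 1×15.999 = 71.844 g/mol.
Mass of FeO per formula unit = 3.5000 × 71.844 = 251.454 g.
FeO wt% = 251.454 / 922.743 × 100 = 27.25%.

27.25 wt%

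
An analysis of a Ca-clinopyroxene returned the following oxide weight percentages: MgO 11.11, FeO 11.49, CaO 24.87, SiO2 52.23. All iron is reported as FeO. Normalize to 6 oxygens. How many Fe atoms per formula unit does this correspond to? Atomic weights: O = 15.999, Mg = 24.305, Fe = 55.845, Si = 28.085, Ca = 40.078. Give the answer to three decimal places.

0.367 Fe apfu

11.11 wt% MgO ÷ 40.304 g/mol = 0.27566 mol, giving 0.27566 Mg and 0.27566 O.
11.49 wt% FeO ÷ 71.844 g/mol = 0.15993 mol, giving 0.15993 Fe and 0.15993 O.
24.87 wt% CaO ÷ 56.077 g/mol = 0.44350 mol, giving 0.44350 Ca and 0.44350 O.
52.23 wt% SiO2 ÷ 60.083 g/mol = 0.86930 mol, giving 0.86930 Si and 1.73860 O.
Oxygen sums to 2.61769; scaling by 6/2.61769 = 2.29210 puts the formula on 6 O.
Fe: 0.15993 × 2.29210 = 0.367 atoms per formula unit.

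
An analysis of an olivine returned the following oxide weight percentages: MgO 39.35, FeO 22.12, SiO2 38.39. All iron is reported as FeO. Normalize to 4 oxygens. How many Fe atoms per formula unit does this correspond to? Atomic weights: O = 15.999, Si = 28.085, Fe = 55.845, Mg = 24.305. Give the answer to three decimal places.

39.35 wt% MgO ÷ 40.304 g/mol = 0.97633 mol, giving 0.97633 Mg and 0.97633 O.
22.12 wt% FeO ÷ 71.844 g/mol = 0.30789 mol, giving 0.30789 Fe and 0.30789 O.
38.39 wt% SiO2 ÷ 60.083 g/mol = 0.63895 mol, giving 0.63895 Si and 1.27790 O.
Oxygen sums to 2.56212; scaling by 4/2.56212 = 1.56121 puts the formula on 4 O.
Fe: 0.30789 × 1.56121 = 0.481 atoms per formula unit.

0.481 Fe apfu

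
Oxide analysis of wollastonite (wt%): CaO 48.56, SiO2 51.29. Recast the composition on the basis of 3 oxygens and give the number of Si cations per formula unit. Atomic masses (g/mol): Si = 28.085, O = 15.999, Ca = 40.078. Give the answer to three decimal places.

48.56 wt% CaO ÷ 56.077 g/mol = 0.86595 mol, giving 0.86595 Ca and 0.86595 O.
51.29 wt% SiO2 ÷ 60.083 g/mol = 0.85365 mol, giving 0.85365 Si and 1.70730 O.
Oxygen sums to 2.57325; scaling by 3/2.57325 = 1.16584 puts the formula on 3 O.
Si: 0.85365 × 1.16584 = 0.995 atoms per formula unit.

0.995 Si apfu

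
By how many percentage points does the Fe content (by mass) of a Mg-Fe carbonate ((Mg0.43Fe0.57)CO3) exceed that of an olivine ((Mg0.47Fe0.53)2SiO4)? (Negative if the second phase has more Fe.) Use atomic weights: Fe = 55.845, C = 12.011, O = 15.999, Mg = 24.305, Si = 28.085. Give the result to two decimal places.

M((Mg0.43Fe0.57)CO3) = 102.291 g/mol, so wt% Fe = 31.832/102.291 × 100 = 31.12%.
M((Mg0.47Fe0.53)2SiO4) = 174.123 g/mol, so wt% Fe = 59.196/174.123 × 100 = 34.00%.
31.12 − 34.00 = -2.88 pp.

-2.88 percentage points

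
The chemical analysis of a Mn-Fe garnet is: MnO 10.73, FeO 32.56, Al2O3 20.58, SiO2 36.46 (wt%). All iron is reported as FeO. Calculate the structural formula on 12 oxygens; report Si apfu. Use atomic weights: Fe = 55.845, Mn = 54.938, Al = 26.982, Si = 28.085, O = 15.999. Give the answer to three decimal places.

10.73 wt% MnO ÷ 70.937 g/mol = 0.15126 mol, giving 0.15126 Mn and 0.15126 O.
32.56 wt% FeO ÷ 71.844 g/mol = 0.45320 mol, giving 0.45320 Fe and 0.45320 O.
20.58 wt% Al2O3 ÷ 101.961 g/mol = 0.20184 mol, giving 0.40368 Al and 0.60552 O.
36.46 wt% SiO2 ÷ 60.083 g/mol = 0.60683 mol, giving 0.60683 Si and 1.21366 O.
Oxygen sums to 2.42364; scaling by 12/2.42364 = 4.95123 puts the formula on 12 O.
Si: 0.60683 × 4.95123 = 3.005 atoms per formula unit.

3.005 Si apfu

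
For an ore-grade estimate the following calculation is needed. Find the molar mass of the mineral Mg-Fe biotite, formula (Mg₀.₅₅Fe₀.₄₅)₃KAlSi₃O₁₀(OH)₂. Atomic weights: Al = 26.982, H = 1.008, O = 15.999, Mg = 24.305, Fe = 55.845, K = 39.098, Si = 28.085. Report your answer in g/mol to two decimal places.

459.83 g/mol

M = 1.65·24.305 + 1.35·55.845 + 1·39.098 + 1·26.982 + 3·28.085 + 12·15.999 + 2·1.008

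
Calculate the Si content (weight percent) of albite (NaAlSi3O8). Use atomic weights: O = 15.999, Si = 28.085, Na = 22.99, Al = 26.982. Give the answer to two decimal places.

Formula mass = 1×22.99 + 1×26.982 + 3×28.085 + 8×15.999 = 262.219 g/mol, of which 84.255 g is Si.
So Si makes up 84.255/262.219 = 0.3213 of the mass, i.e. 32.13%.

32.13 weight percent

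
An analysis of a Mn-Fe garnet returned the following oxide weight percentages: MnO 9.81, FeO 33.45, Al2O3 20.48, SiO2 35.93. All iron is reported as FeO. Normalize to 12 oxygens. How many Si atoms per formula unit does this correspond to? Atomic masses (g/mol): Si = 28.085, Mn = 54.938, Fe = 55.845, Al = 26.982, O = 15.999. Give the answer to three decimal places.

2.987 Si apfu

9.81 wt% MnO ÷ 70.937 g/mol = 0.13829 mol, giving 0.13829 Mn and 0.13829 O.
33.45 wt% FeO ÷ 71.844 g/mol = 0.46559 mol, giving 0.46559 Fe and 0.46559 O.
20.48 wt% Al2O3 ÷ 101.961 g/mol = 0.20086 mol, giving 0.40172 Al and 0.60258 O.
35.93 wt% SiO2 ÷ 60.083 g/mol = 0.59801 mol, giving 0.59801 Si and 1.19602 O.
Oxygen sums to 2.40248; scaling by 12/2.40248 = 4.99484 puts the formula on 12 O.
Si: 0.59801 × 4.99484 = 2.987 atoms per formula unit.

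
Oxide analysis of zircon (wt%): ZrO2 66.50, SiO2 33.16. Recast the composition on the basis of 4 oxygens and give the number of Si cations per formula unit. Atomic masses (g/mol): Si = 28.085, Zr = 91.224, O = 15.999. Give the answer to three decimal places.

1.011 Si apfu

ZrO2: 66.50/123.222 = 0.53968 mol → 0.53968 mol Zr, 1.07936 mol O.
SiO2: 33.16/60.083 = 0.55190 mol → 0.55190 mol Si, 1.10380 mol O.
Total oxygen = 2.18316 mol. Normalization factor = 4/2.18316 = 1.83221.
Si per 4 O = 0.55190 × 1.83221 = 1.011.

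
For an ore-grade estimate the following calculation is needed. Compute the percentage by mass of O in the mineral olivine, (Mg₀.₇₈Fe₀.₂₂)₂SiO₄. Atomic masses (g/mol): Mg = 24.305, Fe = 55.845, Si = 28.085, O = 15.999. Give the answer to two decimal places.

M((Mg₀.₇₈Fe₀.₂₂)₂SiO₄) = 154.569 g/mol.
O contributes 4 × 15.999 = 63.996 g per mole.
63.996/154.569 = 0.4140 → 41.40%.

41.40 weight percent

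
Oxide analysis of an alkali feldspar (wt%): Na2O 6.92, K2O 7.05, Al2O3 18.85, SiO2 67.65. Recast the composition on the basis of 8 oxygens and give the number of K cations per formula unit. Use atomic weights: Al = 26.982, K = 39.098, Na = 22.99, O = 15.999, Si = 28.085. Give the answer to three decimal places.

Na2O (M=61.979): mol = 0.11165; Na = 0.22330, O = 0.11165.
K2O (M=94.195): mol = 0.07484; K = 0.14968, O = 0.07484.
Al2O3 (M=101.961): mol = 0.18487; Al = 0.36974, O = 0.55461.
SiO2 (M=60.083): mol = 1.12594; Si = 1.12594, O = 2.25188.
ΣO = 2.99298; factor = 8/ΣO = 2.67292.
K apfu = 0.14968 × 2.67292 = 0.400.

0.400 K apfu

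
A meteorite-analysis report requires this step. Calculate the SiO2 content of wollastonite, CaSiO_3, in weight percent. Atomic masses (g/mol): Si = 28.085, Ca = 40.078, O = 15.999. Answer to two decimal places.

Formula mass = 116.160 g/mol.
1 Si → 1.0000 mol SiO2 per formula unit; M(SiO2) = 60.083, so SiO2 mass = 60.083 g.
60.083/116.160 × 100 = 51.72 wt%.

51.72 wt%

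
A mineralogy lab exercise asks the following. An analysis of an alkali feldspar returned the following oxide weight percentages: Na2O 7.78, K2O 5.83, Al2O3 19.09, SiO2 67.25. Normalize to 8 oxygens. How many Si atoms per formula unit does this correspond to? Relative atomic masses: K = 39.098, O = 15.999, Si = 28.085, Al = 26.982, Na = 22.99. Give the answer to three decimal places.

7.78 wt% Na2O ÷ 61.979 g/mol = 0.12553 mol, giving 0.25106 Na and 0.12553 O.
5.83 wt% K2O ÷ 94.195 g/mol = 0.06189 mol, giving 0.12378 K and 0.06189 O.
19.09 wt% Al2O3 ÷ 101.961 g/mol = 0.18723 mol, giving 0.37446 Al and 0.56169 O.
67.25 wt% SiO2 ÷ 60.083 g/mol = 1.11928 mol, giving 1.11928 Si and 2.23856 O.
Oxygen sums to 2.98767; scaling by 8/2.98767 = 2.67767 puts the formula on 8 O.
Si: 1.11928 × 2.67767 = 2.997 atoms per formula unit.

2.997 Si apfu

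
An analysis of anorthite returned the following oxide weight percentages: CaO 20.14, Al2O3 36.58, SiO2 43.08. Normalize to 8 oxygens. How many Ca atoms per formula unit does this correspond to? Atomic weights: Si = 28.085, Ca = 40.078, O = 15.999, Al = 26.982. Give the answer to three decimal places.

20.14 wt% CaO ÷ 56.077 g/mol = 0.35915 mol, giving 0.35915 Ca and 0.35915 O.
36.58 wt% Al2O3 ÷ 101.961 g/mol = 0.35876 mol, giving 0.71752 Al and 1.07628 O.
43.08 wt% SiO2 ÷ 60.083 g/mol = 0.71701 mol, giving 0.71701 Si and 1.43402 O.
Oxygen sums to 2.86945; scaling by 8/2.86945 = 2.78799 puts the formula on 8 O.
Ca: 0.35915 × 2.78799 = 1.001 atoms per formula unit.

1.001 Ca apfu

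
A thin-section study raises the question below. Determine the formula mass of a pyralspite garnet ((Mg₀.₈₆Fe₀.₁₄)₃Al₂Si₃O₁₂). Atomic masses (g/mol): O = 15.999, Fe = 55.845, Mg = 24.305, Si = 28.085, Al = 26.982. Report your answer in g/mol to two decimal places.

The formula mass is the sum 2.58×24.305 + 0.42×55.845 + 2×26.982 + 3×28.085 + 12×15.999.

416.37 g/mol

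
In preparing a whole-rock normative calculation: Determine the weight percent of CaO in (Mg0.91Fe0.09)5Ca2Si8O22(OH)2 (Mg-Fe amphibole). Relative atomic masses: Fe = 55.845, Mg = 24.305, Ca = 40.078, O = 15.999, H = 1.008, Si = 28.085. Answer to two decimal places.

Formula mass = 826.546 g/mol.
2 Ca → 2.0000 mol CaO per formula unit; M(CaO) = 56.077, so CaO mass = 112.154 g.
112.154/826.546 × 100 = 13.57 wt%.

13.57 wt%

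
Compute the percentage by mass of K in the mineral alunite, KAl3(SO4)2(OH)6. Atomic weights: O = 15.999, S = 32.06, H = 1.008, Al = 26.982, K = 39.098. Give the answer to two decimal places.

9.44 weight percent

Molar mass of KAl3(SO4)2(OH)6: 1·39.098 + 3·26.982 + 2·32.06 + 14·15.999 + 6·1.008 = 414.198 g/mol.
Mass of K per formula unit: 1 × 39.098 = 39.098 g.
Weight fraction K = 39.098 / 414.198 = 0.0944.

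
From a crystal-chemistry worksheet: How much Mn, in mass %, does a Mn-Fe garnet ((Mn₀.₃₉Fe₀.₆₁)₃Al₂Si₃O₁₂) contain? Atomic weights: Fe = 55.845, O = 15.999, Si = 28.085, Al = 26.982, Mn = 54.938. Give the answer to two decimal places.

M((Mn₀.₃₉Fe₀.₆₁)₃Al₂Si₃O₁₂) = 496.681 g/mol.
Mn contributes 1.17 × 54.938 = 64.277 g per mole.
64.277/496.681 = 0.1294 → 12.94%.

12.94 mass %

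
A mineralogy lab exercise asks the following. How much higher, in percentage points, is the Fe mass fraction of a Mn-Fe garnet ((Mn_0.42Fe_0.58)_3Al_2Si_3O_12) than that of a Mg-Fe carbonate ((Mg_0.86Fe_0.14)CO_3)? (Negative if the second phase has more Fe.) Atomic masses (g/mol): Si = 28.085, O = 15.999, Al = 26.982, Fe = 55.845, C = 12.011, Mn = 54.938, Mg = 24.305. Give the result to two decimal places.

10.76 percentage points

First mineral: 97.170 g Fe in 496.599 g formula = 19.57 wt% Fe.
Second mineral: 7.818 g Fe in 88.729 g formula = 8.81 wt% Fe.
19.57% − 8.81% gives a difference of 10.76 percentage points.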